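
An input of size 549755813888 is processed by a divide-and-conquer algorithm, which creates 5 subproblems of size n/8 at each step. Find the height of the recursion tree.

For divide and conquer with division factor 8:

Problem sizes at each level:
Level 0: 549755813888
Level 1: 68719476736
Level 2: 8589934592
Level 3: 1073741824
Level 4: 134217728
Level 5: 16777216
Level 6: 2097152
Level 7: 262144
Level 8: 32768
Level 9: 4096
Level 10: 512
Level 11: 64
Level 12: 8
Level 13: 1

The root is level 0 and the size-1 base case is level 13 (the tree spans levels 0 through 13, i.e. 14 levels counting the root), so the depth is the number of divisions: log_8(549755813888) = 13

The recursion tree depth is log_8(549755813888) = 13. At each level, the problem size is divided by 8, so it takes 13 divisions to reduce to a base case of size 1. The algorithm makes 5 recursive calls at each level.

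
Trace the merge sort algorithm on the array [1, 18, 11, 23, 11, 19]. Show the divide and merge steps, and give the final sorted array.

Merge sort trace:

Split: [1, 18, 11, 23, 11, 19] -> [1, 18, 11] and [23, 11, 19]
  Split: [1, 18, 11] -> [1] and [18, 11]
    Split: [18, 11] -> [18] and [11]
    Merge: [18] + [11] -> [11, 18]
  Merge: [1] + [11, 18] -> [1, 11, 18]
  Split: [23, 11, 19] -> [23] and [11, 19]
    Split: [11, 19] -> [11] and [19]
    Merge: [11] + [19] -> [11, 19]
  Merge: [23] + [11, 19] -> [11, 19, 23]
Merge: [1, 11, 18] + [11, 19, 23] -> [1, 11, 11, 18, 19, 23]

Final sorted array: [1, 11, 11, 18, 19, 23]

The merge sort proceeds by recursively splitting the array and merging sorted halves.
After all merges, the sorted array is [1, 11, 11, 18, 19, 23].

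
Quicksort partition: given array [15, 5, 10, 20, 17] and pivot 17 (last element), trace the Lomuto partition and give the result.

Lomuto partition with pivot = 17:

Initial array: [15, 5, 10, 20, 17]

arr[0]=15 <= 17: swap with position 0, array becomes [15, 5, 10, 20, 17]
arr[1]=5 <= 17: swap with position 1, array becomes [15, 5, 10, 20, 17]
arr[2]=10 <= 17: swap with position 2, array becomes [15, 5, 10, 20, 17]
arr[3]=20 > 17: no swap

Place pivot at position 3: [15, 5, 10, 17, 20]
Pivot position: 3

After partitioning with pivot 17, the array becomes [15, 5, 10, 17, 20]. The pivot is placed at index 3. All elements to the left of the pivot are <= 17, and all elements to the right are > 17.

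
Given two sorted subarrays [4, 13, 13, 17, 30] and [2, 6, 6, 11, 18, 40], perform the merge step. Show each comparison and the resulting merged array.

Merging process:

Compare 4 vs 2: take 2 from right. Merged: [2]
Compare 4 vs 6: take 4 from left. Merged: [2, 4]
Compare 13 vs 6: take 6 from right. Merged: [2, 4, 6]
Compare 13 vs 6: take 6 from right. Merged: [2, 4, 6, 6]
Compare 13 vs 11: take 11 from right. Merged: [2, 4, 6, 6, 11]
Compare 13 vs 18: take 13 from left. Merged: [2, 4, 6, 6, 11, 13]
Compare 13 vs 18: take 13 from left. Merged: [2, 4, 6, 6, 11, 13, 13]
Compare 17 vs 18: take 17 from left. Merged: [2, 4, 6, 6, 11, 13, 13, 17]
Compare 30 vs 18: take 18 from right. Merged: [2, 4, 6, 6, 11, 13, 13, 17, 18]
Compare 30 vs 40: take 30 from left. Merged: [2, 4, 6, 6, 11, 13, 13, 17, 18, 30]
Append remaining from right: [40]. Merged: [2, 4, 6, 6, 11, 13, 13, 17, 18, 30, 40]

Final merged array: [2, 4, 6, 6, 11, 13, 13, 17, 18, 30, 40]
Total comparisons: 10

The merged array is [2, 4, 6, 6, 11, 13, 13, 17, 18, 30, 40], requiring 10 comparisons. The merge step runs in O(n) time where n is the total number of elements.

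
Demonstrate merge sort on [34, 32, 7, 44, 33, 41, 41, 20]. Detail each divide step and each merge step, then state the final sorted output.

Merge sort trace:

Split: [34, 32, 7, 44, 33, 41, 41, 20] -> [34, 32, 7, 44] and [33, 41, 41, 20]
  Split: [34, 32, 7, 44] -> [34, 32] and [7, 44]
    Split: [34, 32] -> [34] and [32]
    Merge: [34] + [32] -> [32, 34]
    Split: [7, 44] -> [7] and [44]
    Merge: [7] + [44] -> [7, 44]
  Merge: [32, 34] + [7, 44] -> [7, 32, 34, 44]
  Split: [33, 41, 41, 20] -> [33, 41] and [41, 20]
    Split: [33, 41] -> [33] and [41]
    Merge: [33] + [41] -> [33, 41]
    Split: [41, 20] -> [41] and [20]
    Merge: [41] + [20] -> [20, 41]
  Merge: [33, 41] + [20, 41] -> [20, 33, 41, 41]
Merge: [7, 32, 34, 44] + [20, 33, 41, 41] -> [7, 20, 32, 33, 34, 41, 41, 44]

Final sorted array: [7, 20, 32, 33, 34, 41, 41, 44]

The merge sort proceeds by recursively splitting the array and merging sorted halves.
After all merges, the sorted array is [7, 20, 32, 33, 34, 41, 41, 44].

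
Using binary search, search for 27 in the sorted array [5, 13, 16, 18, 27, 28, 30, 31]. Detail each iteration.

Binary search for 27 in [5, 13, 16, 18, 27, 28, 30, 31]:

lo=0, hi=7, mid=3, arr[mid]=18 -> 18 < 27, search right half
lo=4, hi=7, mid=5, arr[mid]=28 -> 28 > 27, search left half
lo=4, hi=4, mid=4, arr[mid]=27 -> Found target at index 4!

Binary search finds 27 at index 4 after 3 comparisons. The search repeatedly halves the search space by comparing with the middle element.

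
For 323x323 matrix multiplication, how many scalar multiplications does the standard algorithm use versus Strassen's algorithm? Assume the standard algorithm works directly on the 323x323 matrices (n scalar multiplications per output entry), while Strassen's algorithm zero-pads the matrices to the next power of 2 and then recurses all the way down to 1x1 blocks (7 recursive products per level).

Matrix multiplication for 323x323 matrices:

Strassen's algorithm requires power-of-2 dimensions. Pad 323x323 to 512x512 (next power of 2).

Standard algorithm: 323^3 = 33698267 multiplications
Strassen's algorithm: 7^(log2(512)) = 7^9 = 40353607 multiplications
Difference: 33698267 - 40353607 = -6655340 (Strassen uses MORE here due to padding overhead — for small or just-over-power-of-2 n, padding can outweigh the per-level savings)

Standard: 33698267 multiplications (323^3). Strassen: 40353607 multiplications (7^9, after padding to 512x512). Strassen reduces 8 recursive multiplications to 7 at each level.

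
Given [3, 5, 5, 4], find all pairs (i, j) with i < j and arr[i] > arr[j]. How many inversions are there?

Finding inversions in [3, 5, 5, 4]:

(1, 3): arr[1]=5 > arr[3]=4
(2, 3): arr[2]=5 > arr[3]=4

Total inversions: 2

The array has 2 inversion(s): (1,3), (2,3). Each pair (i,j) satisfies i < j and arr[i] > arr[j].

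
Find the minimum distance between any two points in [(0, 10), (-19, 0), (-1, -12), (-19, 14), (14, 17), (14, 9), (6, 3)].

Computing all pairwise distances among 7 points:

d((0, 10), (-19, 0)) = 21.4709
d((0, 10), (-1, -12)) = 22.0227
d((0, 10), (-19, 14)) = 19.4165
d((0, 10), (14, 17)) = 15.6525
d((0, 10), (14, 9)) = 14.0357
d((0, 10), (6, 3)) = 9.2195
d((-19, 0), (-1, -12)) = 21.6333
d((-19, 0), (-19, 14)) = 14.0
d((-19, 0), (14, 17)) = 37.1214
d((-19, 0), (14, 9)) = 34.2053
d((-19, 0), (6, 3)) = 25.1794
d((-1, -12), (-19, 14)) = 31.6228
d((-1, -12), (14, 17)) = 32.6497
d((-1, -12), (14, 9)) = 25.807
d((-1, -12), (6, 3)) = 16.5529
d((-19, 14), (14, 17)) = 33.1361
d((-19, 14), (14, 9)) = 33.3766
d((-19, 14), (6, 3)) = 27.313
d((14, 17), (14, 9)) = 8.0 <-- minimum
d((14, 17), (6, 3)) = 16.1245
d((14, 9), (6, 3)) = 10.0

Closest pair: (14, 17) and (14, 9) with distance 8.0

The closest pair is (14, 17) and (14, 9) with Euclidean distance 8.0. For 7 points, brute-force pairwise comparison is shown above. For large n, the divide-and-conquer algorithm (sort by x, recurse on halves, check the dividing strip) achieves O(n log n).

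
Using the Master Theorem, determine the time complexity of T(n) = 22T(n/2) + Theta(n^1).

Master Theorem for T(n) = 22T(n/2) + O(n^1):

a = 22, b = 2, c = 1
log_b(a) = log_2(22) = 4.4594

Case 1: c = 1 < log_2(22) = 4.4594
T(n) = O(n^(log_2 22))

For T(n) = 22T(n/2) + O(n^1): log_2(22) = 4.4594. This is Case 1 of the Master Theorem (c < log_b(a), work dominated by leaves), giving O(n^(log_2 22)).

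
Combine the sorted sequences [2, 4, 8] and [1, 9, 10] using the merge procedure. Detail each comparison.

Merging process:

Compare 2 vs 1: take 1 from right. Merged: [1]
Compare 2 vs 9: take 2 from left. Merged: [1, 2]
Compare 4 vs 9: take 4 from left. Merged: [1, 2, 4]
Compare 8 vs 9: take 8 from left. Merged: [1, 2, 4, 8]
Append remaining from right: [9, 10]. Merged: [1, 2, 4, 8, 9, 10]

Final merged array: [1, 2, 4, 8, 9, 10]
Total comparisons: 4

The merged array is [1, 2, 4, 8, 9, 10], requiring 4 comparisons. The merge step runs in O(n) time where n is the total number of elements.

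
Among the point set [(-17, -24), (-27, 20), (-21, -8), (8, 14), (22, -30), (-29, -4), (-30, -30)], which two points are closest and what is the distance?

Computing all pairwise distances among 7 points:

d((-17, -24), (-27, 20)) = 45.1221
d((-17, -24), (-21, -8)) = 16.4924
d((-17, -24), (8, 14)) = 45.4863
d((-17, -24), (22, -30)) = 39.4588
d((-17, -24), (-29, -4)) = 23.3238
d((-17, -24), (-30, -30)) = 14.3178
d((-27, 20), (-21, -8)) = 28.6356
d((-27, 20), (8, 14)) = 35.5106
d((-27, 20), (22, -30)) = 70.0071
d((-27, 20), (-29, -4)) = 24.0832
d((-27, 20), (-30, -30)) = 50.0899
d((-21, -8), (8, 14)) = 36.4005
d((-21, -8), (22, -30)) = 48.3011
d((-21, -8), (-29, -4)) = 8.9443 <-- minimum
d((-21, -8), (-30, -30)) = 23.7697
d((8, 14), (22, -30)) = 46.1736
d((8, 14), (-29, -4)) = 41.1461
d((8, 14), (-30, -30)) = 58.1378
d((22, -30), (-29, -4)) = 57.2451
d((22, -30), (-30, -30)) = 52.0
d((-29, -4), (-30, -30)) = 26.0192

Closest pair: (-21, -8) and (-29, -4) with distance 8.9443

The closest pair is (-21, -8) and (-29, -4) with Euclidean distance 8.9443. For 7 points, brute-force pairwise comparison is shown above. For large n, the divide-and-conquer algorithm (sort by x, recurse on halves, check the dividing strip) achieves O(n log n).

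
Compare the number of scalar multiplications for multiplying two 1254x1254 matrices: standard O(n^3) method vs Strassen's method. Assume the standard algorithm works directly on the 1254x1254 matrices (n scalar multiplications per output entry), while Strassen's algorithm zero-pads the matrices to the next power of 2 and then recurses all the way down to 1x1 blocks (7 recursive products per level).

Matrix multiplication for 1254x1254 matrices:

Strassen's algorithm requires power-of-2 dimensions. Pad 1254x1254 to 2048x2048 (next power of 2).

Standard algorithm: 1254^3 = 1971935064 multiplications
Strassen's algorithm: 7^(log2(2048)) = 7^11 = 1977326743 multiplications
Difference: 1971935064 - 1977326743 = -5391679 (Strassen uses MORE here due to padding overhead — for small or just-over-power-of-2 n, padding can outweigh the per-level savings)

Standard: 1971935064 multiplications (1254^3). Strassen: 1977326743 multiplications (7^11, after padding to 2048x2048). Strassen reduces 8 recursive multiplications to 7 at each level.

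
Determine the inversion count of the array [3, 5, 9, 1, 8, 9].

Finding inversions in [3, 5, 9, 1, 8, 9]:

(0, 3): arr[0]=3 > arr[3]=1
(1, 3): arr[1]=5 > arr[3]=1
(2, 3): arr[2]=9 > arr[3]=1
(2, 4): arr[2]=9 > arr[4]=8

Total inversions: 4

The array has 4 inversion(s): (0,3), (1,3), (2,3), (2,4). Each pair (i,j) satisfies i < j and arr[i] > arr[j].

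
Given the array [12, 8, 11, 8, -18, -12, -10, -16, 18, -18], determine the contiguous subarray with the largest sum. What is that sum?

Using Kadane's algorithm on [12, 8, 11, 8, -18, -12, -10, -16, 18, -18]:

Scanning through the array:
Position 1 (value 8): max_ending_here = 20, max_so_far = 20
Position 2 (value 11): max_ending_here = 31, max_so_far = 31
Position 3 (value 8): max_ending_here = 39, max_so_far = 39
Position 4 (value -18): max_ending_here = 21, max_so_far = 39
Position 5 (value -12): max_ending_here = 9, max_so_far = 39
Position 6 (value -10): max_ending_here = -1, max_so_far = 39
Position 7 (value -16): max_ending_here = -16, max_so_far = 39
Position 8 (value 18): max_ending_here = 18, max_so_far = 39
Position 9 (value -18): max_ending_here = 0, max_so_far = 39

Maximum subarray: [12, 8, 11, 8]
Maximum sum: 39

The maximum subarray is [12, 8, 11, 8] with sum 39. This subarray runs from index 0 to index 3.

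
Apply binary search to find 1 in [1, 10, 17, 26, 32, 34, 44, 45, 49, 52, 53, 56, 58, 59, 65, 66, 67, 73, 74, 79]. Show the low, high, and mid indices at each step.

Binary search for 1 in [1, 10, 17, 26, 32, 34, 44, 45, 49, 52, 53, 56, 58, 59, 65, 66, 67, 73, 74, 79]:

lo=0, hi=19, mid=9, arr[mid]=52 -> 52 > 1, search left half
lo=0, hi=8, mid=4, arr[mid]=32 -> 32 > 1, search left half
lo=0, hi=3, mid=1, arr[mid]=10 -> 10 > 1, search left half
lo=0, hi=0, mid=0, arr[mid]=1 -> Found target at index 0!

Binary search finds 1 at index 0 after 4 comparisons. The search repeatedly halves the search space by comparing with the middle element.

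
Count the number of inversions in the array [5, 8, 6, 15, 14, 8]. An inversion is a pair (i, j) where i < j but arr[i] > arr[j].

Finding inversions in [5, 8, 6, 15, 14, 8]:

(1, 2): arr[1]=8 > arr[2]=6
(3, 4): arr[3]=15 > arr[4]=14
(3, 5): arr[3]=15 > arr[5]=8
(4, 5): arr[4]=14 > arr[5]=8

Total inversions: 4

The array has 4 inversion(s): (1,2), (3,4), (3,5), (4,5). Each pair (i,j) satisfies i < j and arr[i] > arr[j].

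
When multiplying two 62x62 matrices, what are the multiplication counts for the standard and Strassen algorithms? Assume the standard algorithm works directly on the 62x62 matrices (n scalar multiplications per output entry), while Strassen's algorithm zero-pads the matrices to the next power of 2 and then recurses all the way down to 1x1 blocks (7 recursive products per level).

Matrix multiplication for 62x62 matrices:

Strassen's algorithm requires power-of-2 dimensions. Pad 62x62 to 64x64 (next power of 2).

Standard algorithm: 62^3 = 238328 multiplications
Strassen's algorithm: 7^(log2(64)) = 7^6 = 117649 multiplications
Savings: 238328 - 117649 = 120679 multiplications

Standard: 238328 multiplications (62^3). Strassen: 117649 multiplications (7^6, after padding to 64x64). Strassen reduces 8 recursive multiplications to 7 at each level.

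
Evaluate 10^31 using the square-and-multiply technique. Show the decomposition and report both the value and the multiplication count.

Computing 10^31 by squaring (build up from 10^1; each line after the first costs one multiplication):

10^1 = 10
10^2 = (10^1)^2 = 10^2 = 100
10^3 = 10 * 10^2 = 10 * 100 = 1000
10^6 = (10^3)^2 = 1000^2 = 1000000
10^7 = 10 * 10^6 = 10 * 1000000 = 10000000
10^14 = (10^7)^2 = 10000000^2 = 100000000000000
10^15 = 10 * 10^14 = 10 * 100000000000000 = 1000000000000000
10^30 = (10^15)^2 = 1000000000000000^2 = 1000000000000000000000000000000
10^31 = 10 * 10^30 = 10 * 1000000000000000000000000000000 = 10000000000000000000000000000000

Result: 10000000000000000000000000000000
Multiplications needed: 8 (8 lines after 10^1)

10^31 = 10000000000000000000000000000000. Using exponentiation by squaring, this requires 8 multiplications. The key idea: if the exponent is even, square the half-power; if odd, multiply by the base once.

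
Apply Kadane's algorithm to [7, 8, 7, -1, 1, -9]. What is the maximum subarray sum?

Using Kadane's algorithm on [7, 8, 7, -1, 1, -9]:

Scanning through the array:
Position 1 (value 8): max_ending_here = 15, max_so_far = 15
Position 2 (value 7): max_ending_here = 22, max_so_far = 22
Position 3 (value -1): max_ending_here = 21, max_so_far = 22
Position 4 (value 1): max_ending_here = 22, max_so_far = 22
Position 5 (value -9): max_ending_here = 13, max_so_far = 22

Maximum subarray: [7, 8, 7]
Maximum sum: 22

The maximum subarray is [7, 8, 7] with sum 22. This subarray runs from index 0 to index 2.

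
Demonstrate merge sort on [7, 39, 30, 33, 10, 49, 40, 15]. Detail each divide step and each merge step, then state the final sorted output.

Merge sort trace:

Split: [7, 39, 30, 33, 10, 49, 40, 15] -> [7, 39, 30, 33] and [10, 49, 40, 15]
  Split: [7, 39, 30, 33] -> [7, 39] and [30, 33]
    Split: [7, 39] -> [7] and [39]
    Merge: [7] + [39] -> [7, 39]
    Split: [30, 33] -> [30] and [33]
    Merge: [30] + [33] -> [30, 33]
  Merge: [7, 39] + [30, 33] -> [7, 30, 33, 39]
  Split: [10, 49, 40, 15] -> [10, 49] and [40, 15]
    Split: [10, 49] -> [10] and [49]
    Merge: [10] + [49] -> [10, 49]
    Split: [40, 15] -> [40] and [15]
    Merge: [40] + [15] -> [15, 40]
  Merge: [10, 49] + [15, 40] -> [10, 15, 40, 49]
Merge: [7, 30, 33, 39] + [10, 15, 40, 49] -> [7, 10, 15, 30, 33, 39, 40, 49]

Final sorted array: [7, 10, 15, 30, 33, 39, 40, 49]

The merge sort proceeds by recursively splitting the array and merging sorted halves.
After all merges, the sorted array is [7, 10, 15, 30, 33, 39, 40, 49].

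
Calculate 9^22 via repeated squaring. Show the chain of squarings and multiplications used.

Computing 9^22 by squaring (build up from 9^1; each line after the first costs one multiplication):

9^1 = 9
9^2 = (9^1)^2 = 9^2 = 81
9^4 = (9^2)^2 = 81^2 = 6561
9^5 = 9 * 9^4 = 9 * 6561 = 59049
9^10 = (9^5)^2 = 59049^2 = 3486784401
9^11 = 9 * 9^10 = 9 * 3486784401 = 31381059609
9^22 = (9^11)^2 = 31381059609^2 = 984770902183611232881

Result: 984770902183611232881
Multiplications needed: 6 (6 lines after 9^1)

9^22 = 984770902183611232881. Using exponentiation by squaring, this requires 6 multiplications. The key idea: if the exponent is even, square the half-power; if odd, multiply by the base once.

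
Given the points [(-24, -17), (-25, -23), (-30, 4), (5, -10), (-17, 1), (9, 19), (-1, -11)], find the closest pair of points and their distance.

Computing all pairwise distances among 7 points:

d((-24, -17), (-25, -23)) = 6.0828 <-- minimum
d((-24, -17), (-30, 4)) = 21.8403
d((-24, -17), (5, -10)) = 29.8329
d((-24, -17), (-17, 1)) = 19.3132
d((-24, -17), (9, 19)) = 48.8365
d((-24, -17), (-1, -11)) = 23.7697
d((-25, -23), (-30, 4)) = 27.4591
d((-25, -23), (5, -10)) = 32.6956
d((-25, -23), (-17, 1)) = 25.2982
d((-25, -23), (9, 19)) = 54.037
d((-25, -23), (-1, -11)) = 26.8328
d((-30, 4), (5, -10)) = 37.6962
d((-30, 4), (-17, 1)) = 13.3417
d((-30, 4), (9, 19)) = 41.7852
d((-30, 4), (-1, -11)) = 32.6497
d((5, -10), (-17, 1)) = 24.5967
d((5, -10), (9, 19)) = 29.2746
d((5, -10), (-1, -11)) = 6.0828 <-- minimum
d((-17, 1), (9, 19)) = 31.6228
d((-17, 1), (-1, -11)) = 20.0
d((9, 19), (-1, -11)) = 31.6228

Minimum distance: 6.0828 (tie among 2 pairs: (-24, -17) and (-25, -23); (5, -10) and (-1, -11))

The minimum Euclidean distance is 6.0828. There is a tie: 2 pairs achieve this minimum — (-24, -17) and (-25, -23); (5, -10) and (-1, -11). Any of these is a valid closest pair. For 7 points, brute-force pairwise comparison is shown above. For large n, the divide-and-conquer algorithm (sort by x, recurse on halves, check the dividing strip) achieves O(n log n).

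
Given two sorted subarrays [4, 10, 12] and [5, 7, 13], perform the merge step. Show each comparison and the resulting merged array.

Merging process:

Compare 4 vs 5: take 4 from left. Merged: [4]
Compare 10 vs 5: take 5 from right. Merged: [4, 5]
Compare 10 vs 7: take 7 from right. Merged: [4, 5, 7]
Compare 10 vs 13: take 10 from left. Merged: [4, 5, 7, 10]
Compare 12 vs 13: take 12 from left. Merged: [4, 5, 7, 10, 12]
Append remaining from right: [13]. Merged: [4, 5, 7, 10, 12, 13]

Final merged array: [4, 5, 7, 10, 12, 13]
Total comparisons: 5

The merged array is [4, 5, 7, 10, 12, 13], requiring 5 comparisons. The merge step runs in O(n) time where n is the total number of elements.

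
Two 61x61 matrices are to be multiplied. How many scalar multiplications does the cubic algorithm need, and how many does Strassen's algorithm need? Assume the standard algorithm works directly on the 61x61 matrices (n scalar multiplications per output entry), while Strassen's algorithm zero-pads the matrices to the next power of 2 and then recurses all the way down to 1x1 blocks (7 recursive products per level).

Matrix multiplication for 61x61 matrices:

Strassen's algorithm requires power-of-2 dimensions. Pad 61x61 to 64x64 (next power of 2).

Standard algorithm: 61^3 = 226981 multiplications
Strassen's algorithm: 7^(log2(64)) = 7^6 = 117649 multiplications
Savings: 226981 - 117649 = 109332 multiplications

Standard: 226981 multiplications (61^3). Strassen: 117649 multiplications (7^6, after padding to 64x64). Strassen reduces 8 recursive multiplications to 7 at each level.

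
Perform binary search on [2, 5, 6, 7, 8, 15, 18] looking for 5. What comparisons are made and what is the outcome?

Binary search for 5 in [2, 5, 6, 7, 8, 15, 18]:

lo=0, hi=6, mid=3, arr[mid]=7 -> 7 > 5, search left half
lo=0, hi=2, mid=1, arr[mid]=5 -> Found target at index 1!

Binary search finds 5 at index 1 after 2 comparisons. The search repeatedly halves the search space by comparing with the middle element.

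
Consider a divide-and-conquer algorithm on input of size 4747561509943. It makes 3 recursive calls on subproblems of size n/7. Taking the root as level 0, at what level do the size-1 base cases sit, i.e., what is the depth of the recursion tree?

For divide and conquer with division factor 7:

Problem sizes at each level:
Level 0: 4747561509943
Level 1: 678223072849
Level 2: 96889010407
Level 3: 13841287201
Level 4: 1977326743
Level 5: 282475249
Level 6: 40353607
Level 7: 5764801
Level 8: 823543
Level 9: 117649
Level 10: 16807
Level 11: 2401
Level 12: 343
Level 13: 49
Level 14: 7
Level 15: 1

The root is level 0 and the size-1 base case is level 15 (the tree spans levels 0 through 15, i.e. 16 levels counting the root), so the depth is the number of divisions: log_7(4747561509943) = 15

The recursion tree depth is log_7(4747561509943) = 15. At each level, the problem size is divided by 7, so it takes 15 divisions to reduce to a base case of size 1. The algorithm makes 3 recursive calls at each level.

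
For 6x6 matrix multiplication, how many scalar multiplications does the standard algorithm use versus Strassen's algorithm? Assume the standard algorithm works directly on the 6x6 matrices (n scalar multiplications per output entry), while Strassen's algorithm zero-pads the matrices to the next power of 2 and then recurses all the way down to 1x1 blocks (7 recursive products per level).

Matrix multiplication for 6x6 matrices:

Strassen's algorithm requires power-of-2 dimensions. Pad 6x6 to 8x8 (next power of 2).

Standard algorithm: 6^3 = 216 multiplications
Strassen's algorithm: 7^(log2(8)) = 7^3 = 343 multiplications
Difference: 216 - 343 = -127 (Strassen uses MORE here due to padding overhead — for small or just-over-power-of-2 n, padding can outweigh the per-level savings)

Standard: 216 multiplications (6^3). Strassen: 343 multiplications (7^3, after padding to 8x8). Strassen reduces 8 recursive multiplications to 7 at each level.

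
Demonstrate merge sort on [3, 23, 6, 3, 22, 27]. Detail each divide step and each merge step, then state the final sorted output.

Merge sort trace:

Split: [3, 23, 6, 3, 22, 27] -> [3, 23, 6] and [3, 22, 27]
  Split: [3, 23, 6] -> [3] and [23, 6]
    Split: [23, 6] -> [23] and [6]
    Merge: [23] + [6] -> [6, 23]
  Merge: [3] + [6, 23] -> [3, 6, 23]
  Split: [3, 22, 27] -> [3] and [22, 27]
    Split: [22, 27] -> [22] and [27]
    Merge: [22] + [27] -> [22, 27]
  Merge: [3] + [22, 27] -> [3, 22, 27]
Merge: [3, 6, 23] + [3, 22, 27] -> [3, 3, 6, 22, 23, 27]

Final sorted array: [3, 3, 6, 22, 23, 27]

The merge sort proceeds by recursively splitting the array and merging sorted halves.
After all merges, the sorted array is [3, 3, 6, 22, 23, 27].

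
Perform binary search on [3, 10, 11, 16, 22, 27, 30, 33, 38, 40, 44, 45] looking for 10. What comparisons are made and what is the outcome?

Binary search for 10 in [3, 10, 11, 16, 22, 27, 30, 33, 38, 40, 44, 45]:

lo=0, hi=11, mid=5, arr[mid]=27 -> 27 > 10, search left half
lo=0, hi=4, mid=2, arr[mid]=11 -> 11 > 10, search left half
lo=0, hi=1, mid=0, arr[mid]=3 -> 3 < 10, search right half
lo=1, hi=1, mid=1, arr[mid]=10 -> Found target at index 1!

Binary search finds 10 at index 1 after 4 comparisons. The search repeatedly halves the search space by comparing with the middle element.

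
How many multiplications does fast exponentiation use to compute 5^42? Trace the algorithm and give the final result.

Computing 5^42 by squaring (build up from 5^1; each line after the first costs one multiplication):

5^1 = 5
5^2 = (5^1)^2 = 5^2 = 25
5^4 = (5^2)^2 = 25^2 = 625
5^5 = 5 * 5^4 = 5 * 625 = 3125
5^10 = (5^5)^2 = 3125^2 = 9765625
5^20 = (5^10)^2 = 9765625^2 = 95367431640625
5^21 = 5 * 5^20 = 5 * 95367431640625 = 476837158203125
5^42 = (5^21)^2 = 476837158203125^2 = 227373675443232059478759765625

Result: 227373675443232059478759765625
Multiplications needed: 7 (7 lines after 5^1)

5^42 = 227373675443232059478759765625. Using exponentiation by squaring, this requires 7 multiplications. The key idea: if the exponent is even, square the half-power; if odd, multiply by the base once.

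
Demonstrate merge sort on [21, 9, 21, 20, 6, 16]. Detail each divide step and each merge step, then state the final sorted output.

Merge sort trace:

Split: [21, 9, 21, 20, 6, 16] -> [21, 9, 21] and [20, 6, 16]
  Split: [21, 9, 21] -> [21] and [9, 21]
    Split: [9, 21] -> [9] and [21]
    Merge: [9] + [21] -> [9, 21]
  Merge: [21] + [9, 21] -> [9, 21, 21]
  Split: [20, 6, 16] -> [20] and [6, 16]
    Split: [6, 16] -> [6] and [16]
    Merge: [6] + [16] -> [6, 16]
  Merge: [20] + [6, 16] -> [6, 16, 20]
Merge: [9, 21, 21] + [6, 16, 20] -> [6, 9, 16, 20, 21, 21]

Final sorted array: [6, 9, 16, 20, 21, 21]

The merge sort proceeds by recursively splitting the array and merging sorted halves.
After all merges, the sorted array is [6, 9, 16, 20, 21, 21].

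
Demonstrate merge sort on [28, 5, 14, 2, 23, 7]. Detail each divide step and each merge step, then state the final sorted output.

Merge sort trace:

Split: [28, 5, 14, 2, 23, 7] -> [28, 5, 14] and [2, 23, 7]
  Split: [28, 5, 14] -> [28] and [5, 14]
    Split: [5, 14] -> [5] and [14]
    Merge: [5] + [14] -> [5, 14]
  Merge: [28] + [5, 14] -> [5, 14, 28]
  Split: [2, 23, 7] -> [2] and [23, 7]
    Split: [23, 7] -> [23] and [7]
    Merge: [23] + [7] -> [7, 23]
  Merge: [2] + [7, 23] -> [2, 7, 23]
Merge: [5, 14, 28] + [2, 7, 23] -> [2, 5, 7, 14, 23, 28]

Final sorted array: [2, 5, 7, 14, 23, 28]

The merge sort proceeds by recursively splitting the array and merging sorted halves.
After all merges, the sorted array is [2, 5, 7, 14, 23, 28].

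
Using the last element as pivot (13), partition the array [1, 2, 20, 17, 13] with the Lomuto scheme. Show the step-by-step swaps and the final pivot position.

Lomuto partition with pivot = 13:

Initial array: [1, 2, 20, 17, 13]

arr[0]=1 <= 13: swap with position 0, array becomes [1, 2, 20, 17, 13]
arr[1]=2 <= 13: swap with position 1, array becomes [1, 2, 20, 17, 13]
arr[2]=20 > 13: no swap
arr[3]=17 > 13: no swap

Place pivot at position 2: [1, 2, 13, 17, 20]
Pivot position: 2

After partitioning with pivot 13, the array becomes [1, 2, 13, 17, 20]. The pivot is placed at index 2. All elements to the left of the pivot are <= 13, and all elements to the right are > 13.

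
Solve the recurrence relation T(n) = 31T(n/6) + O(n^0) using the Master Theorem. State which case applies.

Master Theorem for T(n) = 31T(n/6) + O(n^0):

a = 31, b = 6, c = 0
log_b(a) = log_6(31) = 1.9165

Case 1: c = 0 < log_6(31) = 1.9165
T(n) = O(n^(log_6 31))

For T(n) = 31T(n/6) + O(n^0): log_6(31) = 1.9165. This is Case 1 of the Master Theorem (c < log_b(a), work dominated by leaves), giving O(n^(log_6 31)).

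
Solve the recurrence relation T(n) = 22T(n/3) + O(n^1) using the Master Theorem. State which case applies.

Master Theorem for T(n) = 22T(n/3) + O(n^1):

a = 22, b = 3, c = 1
log_b(a) = log_3(22) = 2.8136

Case 1: c = 1 < log_3(22) = 2.8136
T(n) = O(n^(log_3 22))

For T(n) = 22T(n/3) + O(n^1): log_3(22) = 2.8136. This is Case 1 of the Master Theorem (c < log_b(a), work dominated by leaves), giving O(n^(log_3 22)).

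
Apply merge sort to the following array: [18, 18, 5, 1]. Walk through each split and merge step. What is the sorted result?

Merge sort trace:

Split: [18, 18, 5, 1] -> [18, 18] and [5, 1]
  Split: [18, 18] -> [18] and [18]
  Merge: [18] + [18] -> [18, 18]
  Split: [5, 1] -> [5] and [1]
  Merge: [5] + [1] -> [1, 5]
Merge: [18, 18] + [1, 5] -> [1, 5, 18, 18]

Final sorted array: [1, 5, 18, 18]

The merge sort proceeds by recursively splitting the array and merging sorted halves.
After all merges, the sorted array is [1, 5, 18, 18].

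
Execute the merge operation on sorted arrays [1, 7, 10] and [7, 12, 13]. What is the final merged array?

Merging process:

Compare 1 vs 7: take 1 from left. Merged: [1]
Compare 7 vs 7: take 7 from left. Merged: [1, 7]
Compare 10 vs 7: take 7 from right. Merged: [1, 7, 7]
Compare 10 vs 12: take 10 from left. Merged: [1, 7, 7, 10]
Append remaining from right: [12, 13]. Merged: [1, 7, 7, 10, 12, 13]

Final merged array: [1, 7, 7, 10, 12, 13]
Total comparisons: 4

The merged array is [1, 7, 7, 10, 12, 13], requiring 4 comparisons. The merge step runs in O(n) time where n is the total number of elements.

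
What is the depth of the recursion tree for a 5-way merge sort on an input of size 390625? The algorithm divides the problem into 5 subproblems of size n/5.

For divide and conquer with division factor 5:

Problem sizes at each level:
Level 0: 390625
Level 1: 78125
Level 2: 15625
Level 3: 3125
Level 4: 625
Level 5: 125
Level 6: 25
Level 7: 5
Level 8: 1

The root is level 0 and the size-1 base case is level 8 (the tree spans levels 0 through 8, i.e. 9 levels counting the root), so the depth is the number of divisions: log_5(390625) = 8

The recursion tree depth is log_5(390625) = 8. At each level, the problem size is divided by 5, so it takes 8 divisions to reduce to a base case of size 1. The algorithm makes 5 recursive calls at each level.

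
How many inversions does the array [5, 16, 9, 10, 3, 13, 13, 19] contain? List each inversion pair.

Finding inversions in [5, 16, 9, 10, 3, 13, 13, 19]:

(0, 4): arr[0]=5 > arr[4]=3
(1, 2): arr[1]=16 > arr[2]=9
(1, 3): arr[1]=16 > arr[3]=10
(1, 4): arr[1]=16 > arr[4]=3
(1, 5): arr[1]=16 > arr[5]=13
(1, 6): arr[1]=16 > arr[6]=13
(2, 4): arr[2]=9 > arr[4]=3
(3, 4): arr[3]=10 > arr[4]=3

Total inversions: 8

The array has 8 inversion(s): (0,4), (1,2), (1,3), (1,4), (1,5), (1,6), (2,4), (3,4). Each pair (i,j) satisfies i < j and arr[i] > arr[j].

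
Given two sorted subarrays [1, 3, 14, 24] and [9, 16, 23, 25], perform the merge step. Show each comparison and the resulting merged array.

Merging process:

Compare 1 vs 9: take 1 from left. Merged: [1]
Compare 3 vs 9: take 3 from left. Merged: [1, 3]
Compare 14 vs 9: take 9 from right. Merged: [1, 3, 9]
Compare 14 vs 16: take 14 from left. Merged: [1, 3, 9, 14]
Compare 24 vs 16: take 16 from right. Merged: [1, 3, 9, 14, 16]
Compare 24 vs 23: take 23 from right. Merged: [1, 3, 9, 14, 16, 23]
Compare 24 vs 25: take 24 from left. Merged: [1, 3, 9, 14, 16, 23, 24]
Append remaining from right: [25]. Merged: [1, 3, 9, 14, 16, 23, 24, 25]

Final merged array: [1, 3, 9, 14, 16, 23, 24, 25]
Total comparisons: 7

The merged array is [1, 3, 9, 14, 16, 23, 24, 25], requiring 7 comparisons. The merge step runs in O(n) time where n is the total number of elements.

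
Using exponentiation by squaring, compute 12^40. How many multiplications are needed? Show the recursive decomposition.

Computing 12^40 by squaring (build up from 12^1; each line after the first costs one multiplication):

12^1 = 12
12^2 = (12^1)^2 = 12^2 = 144
12^4 = (12^2)^2 = 144^2 = 20736
12^5 = 12 * 12^4 = 12 * 20736 = 248832
12^10 = (12^5)^2 = 248832^2 = 61917364224
12^20 = (12^10)^2 = 61917364224^2 = 3833759992447475122176
12^40 = (12^20)^2 = 3833759992447475122176^2 = 14697715679690864505827555550150426126974976

Result: 14697715679690864505827555550150426126974976
Multiplications needed: 6 (6 lines after 12^1)

12^40 = 14697715679690864505827555550150426126974976. Using exponentiation by squaring, this requires 6 multiplications. The key idea: if the exponent is even, square the half-power; if odd, multiply by the base once.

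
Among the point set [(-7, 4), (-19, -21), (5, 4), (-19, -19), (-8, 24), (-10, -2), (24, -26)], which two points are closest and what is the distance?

Computing all pairwise distances among 7 points:

d((-7, 4), (-19, -21)) = 27.7308
d((-7, 4), (5, 4)) = 12.0
d((-7, 4), (-19, -19)) = 25.9422
d((-7, 4), (-8, 24)) = 20.025
d((-7, 4), (-10, -2)) = 6.7082
d((-7, 4), (24, -26)) = 43.1393
d((-19, -21), (5, 4)) = 34.6554
d((-19, -21), (-19, -19)) = 2.0 <-- minimum
d((-19, -21), (-8, 24)) = 46.3249
d((-19, -21), (-10, -2)) = 21.0238
d((-19, -21), (24, -26)) = 43.2897
d((5, 4), (-19, -19)) = 33.2415
d((5, 4), (-8, 24)) = 23.8537
d((5, 4), (-10, -2)) = 16.1555
d((5, 4), (24, -26)) = 35.5106
d((-19, -19), (-8, 24)) = 44.3847
d((-19, -19), (-10, -2)) = 19.2354
d((-19, -19), (24, -26)) = 43.566
d((-8, 24), (-10, -2)) = 26.0768
d((-8, 24), (24, -26)) = 59.3633
d((-10, -2), (24, -26)) = 41.6173

Closest pair: (-19, -21) and (-19, -19) with distance 2.0

The closest pair is (-19, -21) and (-19, -19) with Euclidean distance 2.0. For 7 points, brute-force pairwise comparison is shown above. For large n, the divide-and-conquer algorithm (sort by x, recurse on halves, check the dividing strip) achieves O(n log n).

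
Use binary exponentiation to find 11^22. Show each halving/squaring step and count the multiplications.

Computing 11^22 by squaring (build up from 11^1; each line after the first costs one multiplication):

11^1 = 11
11^2 = (11^1)^2 = 11^2 = 121
11^4 = (11^2)^2 = 121^2 = 14641
11^5 = 11 * 11^4 = 11 * 14641 = 161051
11^10 = (11^5)^2 = 161051^2 = 25937424601
11^11 = 11 * 11^10 = 11 * 25937424601 = 285311670611
11^22 = (11^11)^2 = 285311670611^2 = 81402749386839761113321

Result: 81402749386839761113321
Multiplications needed: 6 (6 lines after 11^1)

11^22 = 81402749386839761113321. Using exponentiation by squaring, this requires 6 multiplications. The key idea: if the exponent is even, square the half-power; if odd, multiply by the base once.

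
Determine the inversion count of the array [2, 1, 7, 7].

Finding inversions in [2, 1, 7, 7]:

(0, 1): arr[0]=2 > arr[1]=1

Total inversions: 1

The array has 1 inversion(s): (0,1). Each pair (i,j) satisfies i < j and arr[i] > arr[j].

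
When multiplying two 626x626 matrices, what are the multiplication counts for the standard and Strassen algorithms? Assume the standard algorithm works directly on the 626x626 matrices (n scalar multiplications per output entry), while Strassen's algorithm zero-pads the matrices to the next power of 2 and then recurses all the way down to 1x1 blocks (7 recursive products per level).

Matrix multiplication for 626x626 matrices:

Strassen's algorithm requires power-of-2 dimensions. Pad 626x626 to 1024x1024 (next power of 2).

Standard algorithm: 626^3 = 245314376 multiplications
Strassen's algorithm: 7^(log2(1024)) = 7^10 = 282475249 multiplications
Difference: 245314376 - 282475249 = -37160873 (Strassen uses MORE here due to padding overhead — for small or just-over-power-of-2 n, padding can outweigh the per-level savings)

Standard: 245314376 multiplications (626^3). Strassen: 282475249 multiplications (7^10, after padding to 1024x1024). Strassen reduces 8 recursive multiplications to 7 at each level.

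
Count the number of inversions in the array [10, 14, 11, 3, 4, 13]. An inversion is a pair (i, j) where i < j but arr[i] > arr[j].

Finding inversions in [10, 14, 11, 3, 4, 13]:

(0, 3): arr[0]=10 > arr[3]=3
(0, 4): arr[0]=10 > arr[4]=4
(1, 2): arr[1]=14 > arr[2]=11
(1, 3): arr[1]=14 > arr[3]=3
(1, 4): arr[1]=14 > arr[4]=4
(1, 5): arr[1]=14 > arr[5]=13
(2, 3): arr[2]=11 > arr[3]=3
(2, 4): arr[2]=11 > arr[4]=4

Total inversions: 8

The array has 8 inversion(s): (0,3), (0,4), (1,2), (1,3), (1,4), (1,5), (2,3), (2,4). Each pair (i,j) satisfies i < j and arr[i] > arr[j].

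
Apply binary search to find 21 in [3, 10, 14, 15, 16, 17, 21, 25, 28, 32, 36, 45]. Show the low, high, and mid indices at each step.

Binary search for 21 in [3, 10, 14, 15, 16, 17, 21, 25, 28, 32, 36, 45]:

lo=0, hi=11, mid=5, arr[mid]=17 -> 17 < 21, search right half
lo=6, hi=11, mid=8, arr[mid]=28 -> 28 > 21, search left half
lo=6, hi=7, mid=6, arr[mid]=21 -> Found target at index 6!

Binary search finds 21 at index 6 after 3 comparisons. The search repeatedly halves the search space by comparing with the middle element.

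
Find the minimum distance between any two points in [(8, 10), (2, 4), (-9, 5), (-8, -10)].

Computing all pairwise distances among 4 points:

d((8, 10), (2, 4)) = 8.4853 <-- minimum
d((8, 10), (-9, 5)) = 17.72
d((8, 10), (-8, -10)) = 25.6125
d((2, 4), (-9, 5)) = 11.0454
d((2, 4), (-8, -10)) = 17.2047
d((-9, 5), (-8, -10)) = 15.0333

Closest pair: (8, 10) and (2, 4) with distance 8.4853

The closest pair is (8, 10) and (2, 4) with Euclidean distance 8.4853. For 4 points, brute-force pairwise comparison is shown above. For large n, the divide-and-conquer algorithm (sort by x, recurse on halves, check the dividing strip) achieves O(n log n).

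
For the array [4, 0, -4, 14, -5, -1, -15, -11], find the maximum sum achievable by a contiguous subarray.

Using Kadane's algorithm on [4, 0, -4, 14, -5, -1, -15, -11]:

Scanning through the array:
Position 1 (value 0): max_ending_here = 4, max_so_far = 4
Position 2 (value -4): max_ending_here = 0, max_so_far = 4
Position 3 (value 14): max_ending_here = 14, max_so_far = 14
Position 4 (value -5): max_ending_here = 9, max_so_far = 14
Position 5 (value -1): max_ending_here = 8, max_so_far = 14
Position 6 (value -15): max_ending_here = -7, max_so_far = 14
Position 7 (value -11): max_ending_here = -11, max_so_far = 14

Maximum subarray: [4, 0, -4, 14]
Maximum sum: 14

The maximum subarray is [4, 0, -4, 14] with sum 14. This subarray runs from index 0 to index 3.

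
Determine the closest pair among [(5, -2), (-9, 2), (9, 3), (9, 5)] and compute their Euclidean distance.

Computing all pairwise distances among 4 points:

d((5, -2), (-9, 2)) = 14.5602
d((5, -2), (9, 3)) = 6.4031
d((5, -2), (9, 5)) = 8.0623
d((-9, 2), (9, 3)) = 18.0278
d((-9, 2), (9, 5)) = 18.2483
d((9, 3), (9, 5)) = 2.0 <-- minimum

Closest pair: (9, 3) and (9, 5) with distance 2.0

The closest pair is (9, 3) and (9, 5) with Euclidean distance 2.0. For 4 points, brute-force pairwise comparison is shown above. For large n, the divide-and-conquer algorithm (sort by x, recurse on halves, check the dividing strip) achieves O(n log n).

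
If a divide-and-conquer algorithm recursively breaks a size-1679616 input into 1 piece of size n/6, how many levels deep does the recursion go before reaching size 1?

For divide and conquer with division factor 6:

Problem sizes at each level:
Level 0: 1679616
Level 1: 279936
Level 2: 46656
Level 3: 7776
Level 4: 1296
Level 5: 216
Level 6: 36
Level 7: 6
Level 8: 1

The root is level 0 and the size-1 base case is level 8 (the tree spans levels 0 through 8, i.e. 9 levels counting the root), so the depth is the number of divisions: log_6(1679616) = 8

The recursion tree depth is log_6(1679616) = 8. At each level, the problem size is divided by 6, so it takes 8 divisions to reduce to a base case of size 1. The algorithm makes 1 recursive call at each level.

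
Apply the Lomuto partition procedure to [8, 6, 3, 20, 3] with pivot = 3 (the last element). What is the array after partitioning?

Lomuto partition with pivot = 3:

Initial array: [8, 6, 3, 20, 3]

arr[0]=8 > 3: no swap
arr[1]=6 > 3: no swap
arr[2]=3 <= 3: swap with position 0, array becomes [3, 6, 8, 20, 3]
arr[3]=20 > 3: no swap

Place pivot at position 1: [3, 3, 8, 20, 6]
Pivot position: 1

After partitioning with pivot 3, the array becomes [3, 3, 8, 20, 6]. The pivot is placed at index 1. All elements to the left of the pivot are <= 3, and all elements to the right are > 3.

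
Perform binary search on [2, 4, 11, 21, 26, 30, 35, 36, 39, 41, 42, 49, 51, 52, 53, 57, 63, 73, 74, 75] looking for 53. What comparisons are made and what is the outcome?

Binary search for 53 in [2, 4, 11, 21, 26, 30, 35, 36, 39, 41, 42, 49, 51, 52, 53, 57, 63, 73, 74, 75]:

lo=0, hi=19, mid=9, arr[mid]=41 -> 41 < 53, search right half
lo=10, hi=19, mid=14, arr[mid]=53 -> Found target at index 14!

Binary search finds 53 at index 14 after 2 comparisons. The search repeatedly halves the search space by comparing with the middle element.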